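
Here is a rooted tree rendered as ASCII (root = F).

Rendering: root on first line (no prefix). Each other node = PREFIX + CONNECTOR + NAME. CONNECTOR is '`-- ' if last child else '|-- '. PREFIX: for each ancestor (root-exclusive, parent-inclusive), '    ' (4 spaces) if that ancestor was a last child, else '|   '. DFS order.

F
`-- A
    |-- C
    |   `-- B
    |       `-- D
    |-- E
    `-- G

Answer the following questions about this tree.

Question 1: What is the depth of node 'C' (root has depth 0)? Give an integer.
Path from root to C: F -> A -> C
Depth = number of edges = 2

Answer: 2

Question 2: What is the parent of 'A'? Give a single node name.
Answer: F

Derivation:
Scan adjacency: A appears as child of F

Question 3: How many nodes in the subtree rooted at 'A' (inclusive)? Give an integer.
Subtree rooted at A contains: A, B, C, D, E, G
Count = 6

Answer: 6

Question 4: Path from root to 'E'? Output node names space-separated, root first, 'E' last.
Walk down from root: F -> A -> E

Answer: F A E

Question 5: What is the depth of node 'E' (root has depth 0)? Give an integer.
Answer: 2

Derivation:
Path from root to E: F -> A -> E
Depth = number of edges = 2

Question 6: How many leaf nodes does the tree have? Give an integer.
Answer: 3

Derivation:
Leaves (nodes with no children): D, E, G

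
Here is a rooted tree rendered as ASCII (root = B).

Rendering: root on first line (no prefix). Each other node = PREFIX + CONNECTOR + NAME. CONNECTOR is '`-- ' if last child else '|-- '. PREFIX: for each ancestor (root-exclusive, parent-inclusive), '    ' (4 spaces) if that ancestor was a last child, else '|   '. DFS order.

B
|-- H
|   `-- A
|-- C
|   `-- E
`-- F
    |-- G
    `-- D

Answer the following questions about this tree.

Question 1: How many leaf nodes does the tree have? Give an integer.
Answer: 4

Derivation:
Leaves (nodes with no children): A, D, E, G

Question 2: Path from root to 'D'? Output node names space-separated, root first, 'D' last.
Answer: B F D

Derivation:
Walk down from root: B -> F -> D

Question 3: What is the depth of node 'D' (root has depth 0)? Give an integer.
Path from root to D: B -> F -> D
Depth = number of edges = 2

Answer: 2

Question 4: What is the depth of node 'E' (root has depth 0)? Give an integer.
Path from root to E: B -> C -> E
Depth = number of edges = 2

Answer: 2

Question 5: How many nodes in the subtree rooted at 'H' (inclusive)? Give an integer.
Subtree rooted at H contains: A, H
Count = 2

Answer: 2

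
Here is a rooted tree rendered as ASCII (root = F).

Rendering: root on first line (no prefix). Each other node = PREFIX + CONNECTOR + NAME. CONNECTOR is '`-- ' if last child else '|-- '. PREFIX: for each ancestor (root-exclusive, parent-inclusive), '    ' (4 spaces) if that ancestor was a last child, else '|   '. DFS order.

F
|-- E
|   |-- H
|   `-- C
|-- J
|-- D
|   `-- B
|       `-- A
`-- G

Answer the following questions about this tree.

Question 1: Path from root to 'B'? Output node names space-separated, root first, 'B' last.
Answer: F D B

Derivation:
Walk down from root: F -> D -> B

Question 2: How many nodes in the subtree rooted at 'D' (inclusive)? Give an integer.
Subtree rooted at D contains: A, B, D
Count = 3

Answer: 3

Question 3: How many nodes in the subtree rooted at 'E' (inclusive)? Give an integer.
Answer: 3

Derivation:
Subtree rooted at E contains: C, E, H
Count = 3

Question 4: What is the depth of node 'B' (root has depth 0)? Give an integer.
Answer: 2

Derivation:
Path from root to B: F -> D -> B
Depth = number of edges = 2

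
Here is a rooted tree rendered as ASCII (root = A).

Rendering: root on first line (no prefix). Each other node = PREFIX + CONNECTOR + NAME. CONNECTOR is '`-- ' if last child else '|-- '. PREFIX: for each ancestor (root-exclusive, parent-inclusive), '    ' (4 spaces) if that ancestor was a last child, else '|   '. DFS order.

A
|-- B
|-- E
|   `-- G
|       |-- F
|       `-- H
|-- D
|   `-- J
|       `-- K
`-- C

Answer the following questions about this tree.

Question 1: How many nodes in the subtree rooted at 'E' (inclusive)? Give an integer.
Subtree rooted at E contains: E, F, G, H
Count = 4

Answer: 4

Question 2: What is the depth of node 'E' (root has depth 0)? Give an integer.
Path from root to E: A -> E
Depth = number of edges = 1

Answer: 1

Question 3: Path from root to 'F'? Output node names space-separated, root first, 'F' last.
Walk down from root: A -> E -> G -> F

Answer: A E G F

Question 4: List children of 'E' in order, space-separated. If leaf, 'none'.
Node E's children (from adjacency): G

Answer: G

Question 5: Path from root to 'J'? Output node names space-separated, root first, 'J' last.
Answer: A D J

Derivation:
Walk down from root: A -> D -> J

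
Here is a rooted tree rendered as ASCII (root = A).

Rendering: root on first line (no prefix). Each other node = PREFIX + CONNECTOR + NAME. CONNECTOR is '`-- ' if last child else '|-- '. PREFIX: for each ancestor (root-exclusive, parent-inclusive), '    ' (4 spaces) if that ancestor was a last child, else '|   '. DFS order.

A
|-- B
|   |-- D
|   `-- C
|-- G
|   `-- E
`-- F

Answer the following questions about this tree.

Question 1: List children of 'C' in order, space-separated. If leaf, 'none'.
Node C's children (from adjacency): (leaf)

Answer: none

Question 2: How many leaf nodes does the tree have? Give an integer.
Answer: 4

Derivation:
Leaves (nodes with no children): C, D, E, F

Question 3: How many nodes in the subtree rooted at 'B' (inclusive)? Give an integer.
Subtree rooted at B contains: B, C, D
Count = 3

Answer: 3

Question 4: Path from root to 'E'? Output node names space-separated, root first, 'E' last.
Walk down from root: A -> G -> E

Answer: A G E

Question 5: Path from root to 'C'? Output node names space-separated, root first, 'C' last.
Answer: A B C

Derivation:
Walk down from root: A -> B -> C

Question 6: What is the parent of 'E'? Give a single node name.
Answer: G

Derivation:
Scan adjacency: E appears as child of G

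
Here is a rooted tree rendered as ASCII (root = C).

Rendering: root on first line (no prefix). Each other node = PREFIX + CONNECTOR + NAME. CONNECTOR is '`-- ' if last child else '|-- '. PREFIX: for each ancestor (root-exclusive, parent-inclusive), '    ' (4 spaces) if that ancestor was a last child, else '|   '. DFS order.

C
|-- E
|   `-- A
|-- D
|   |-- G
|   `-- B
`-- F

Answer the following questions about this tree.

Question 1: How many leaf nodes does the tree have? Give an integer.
Leaves (nodes with no children): A, B, F, G

Answer: 4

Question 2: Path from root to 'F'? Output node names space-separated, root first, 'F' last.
Walk down from root: C -> F

Answer: C F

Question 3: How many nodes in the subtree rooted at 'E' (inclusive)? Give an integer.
Subtree rooted at E contains: A, E
Count = 2

Answer: 2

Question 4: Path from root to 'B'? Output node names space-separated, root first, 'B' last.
Answer: C D B

Derivation:
Walk down from root: C -> D -> B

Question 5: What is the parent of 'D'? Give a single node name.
Answer: C

Derivation:
Scan adjacency: D appears as child of C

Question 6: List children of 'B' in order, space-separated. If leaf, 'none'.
Node B's children (from adjacency): (leaf)

Answer: none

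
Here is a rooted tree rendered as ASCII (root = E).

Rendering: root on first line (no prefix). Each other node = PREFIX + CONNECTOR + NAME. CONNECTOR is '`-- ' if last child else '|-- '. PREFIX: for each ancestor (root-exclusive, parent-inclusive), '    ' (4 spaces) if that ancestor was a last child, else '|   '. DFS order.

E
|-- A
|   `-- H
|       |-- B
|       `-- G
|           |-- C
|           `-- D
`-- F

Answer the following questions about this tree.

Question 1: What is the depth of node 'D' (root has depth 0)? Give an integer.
Path from root to D: E -> A -> H -> G -> D
Depth = number of edges = 4

Answer: 4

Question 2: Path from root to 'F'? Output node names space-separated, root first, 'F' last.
Walk down from root: E -> F

Answer: E F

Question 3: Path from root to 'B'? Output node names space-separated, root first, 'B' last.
Answer: E A H B

Derivation:
Walk down from root: E -> A -> H -> B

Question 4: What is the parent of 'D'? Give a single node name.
Answer: G

Derivation:
Scan adjacency: D appears as child of G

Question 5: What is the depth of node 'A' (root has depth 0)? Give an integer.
Answer: 1

Derivation:
Path from root to A: E -> A
Depth = number of edges = 1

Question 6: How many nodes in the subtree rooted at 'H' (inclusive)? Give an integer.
Answer: 5

Derivation:
Subtree rooted at H contains: B, C, D, G, H
Count = 5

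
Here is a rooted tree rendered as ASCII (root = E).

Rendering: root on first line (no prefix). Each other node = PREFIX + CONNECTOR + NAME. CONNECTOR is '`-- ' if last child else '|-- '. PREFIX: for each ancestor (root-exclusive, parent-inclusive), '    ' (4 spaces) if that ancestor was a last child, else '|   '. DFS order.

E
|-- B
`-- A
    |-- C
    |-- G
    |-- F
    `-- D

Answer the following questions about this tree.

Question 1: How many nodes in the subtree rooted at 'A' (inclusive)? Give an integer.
Answer: 5

Derivation:
Subtree rooted at A contains: A, C, D, F, G
Count = 5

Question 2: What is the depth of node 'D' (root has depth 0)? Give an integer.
Path from root to D: E -> A -> D
Depth = number of edges = 2

Answer: 2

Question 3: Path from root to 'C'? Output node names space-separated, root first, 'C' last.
Answer: E A C

Derivation:
Walk down from root: E -> A -> C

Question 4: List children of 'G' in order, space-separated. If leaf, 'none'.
Answer: none

Derivation:
Node G's children (from adjacency): (leaf)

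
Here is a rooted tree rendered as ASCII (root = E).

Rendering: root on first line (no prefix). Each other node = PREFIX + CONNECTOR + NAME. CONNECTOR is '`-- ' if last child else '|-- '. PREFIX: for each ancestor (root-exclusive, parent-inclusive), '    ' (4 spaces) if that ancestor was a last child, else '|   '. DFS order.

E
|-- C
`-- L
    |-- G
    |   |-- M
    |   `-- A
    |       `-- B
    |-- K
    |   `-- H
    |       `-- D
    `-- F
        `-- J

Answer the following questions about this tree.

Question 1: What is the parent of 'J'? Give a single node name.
Scan adjacency: J appears as child of F

Answer: F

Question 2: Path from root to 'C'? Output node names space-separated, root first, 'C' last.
Walk down from root: E -> C

Answer: E C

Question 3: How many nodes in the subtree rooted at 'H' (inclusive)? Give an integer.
Answer: 2

Derivation:
Subtree rooted at H contains: D, H
Count = 2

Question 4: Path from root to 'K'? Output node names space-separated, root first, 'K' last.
Walk down from root: E -> L -> K

Answer: E L K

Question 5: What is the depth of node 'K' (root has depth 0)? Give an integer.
Path from root to K: E -> L -> K
Depth = number of edges = 2

Answer: 2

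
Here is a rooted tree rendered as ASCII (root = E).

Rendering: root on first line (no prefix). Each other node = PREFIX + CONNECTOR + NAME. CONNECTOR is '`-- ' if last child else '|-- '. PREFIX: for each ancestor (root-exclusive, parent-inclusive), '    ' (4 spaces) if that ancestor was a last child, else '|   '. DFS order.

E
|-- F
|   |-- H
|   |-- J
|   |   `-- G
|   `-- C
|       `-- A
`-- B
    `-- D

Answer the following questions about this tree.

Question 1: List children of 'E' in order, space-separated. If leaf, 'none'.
Node E's children (from adjacency): F, B

Answer: F B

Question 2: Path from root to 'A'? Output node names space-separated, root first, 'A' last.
Walk down from root: E -> F -> C -> A

Answer: E F C A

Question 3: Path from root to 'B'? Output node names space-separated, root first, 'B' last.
Answer: E B

Derivation:
Walk down from root: E -> B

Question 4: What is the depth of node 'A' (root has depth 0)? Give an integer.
Answer: 3

Derivation:
Path from root to A: E -> F -> C -> A
Depth = number of edges = 3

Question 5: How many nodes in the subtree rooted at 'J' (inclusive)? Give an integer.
Subtree rooted at J contains: G, J
Count = 2

Answer: 2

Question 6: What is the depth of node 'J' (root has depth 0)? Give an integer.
Answer: 2

Derivation:
Path from root to J: E -> F -> J
Depth = number of edges = 2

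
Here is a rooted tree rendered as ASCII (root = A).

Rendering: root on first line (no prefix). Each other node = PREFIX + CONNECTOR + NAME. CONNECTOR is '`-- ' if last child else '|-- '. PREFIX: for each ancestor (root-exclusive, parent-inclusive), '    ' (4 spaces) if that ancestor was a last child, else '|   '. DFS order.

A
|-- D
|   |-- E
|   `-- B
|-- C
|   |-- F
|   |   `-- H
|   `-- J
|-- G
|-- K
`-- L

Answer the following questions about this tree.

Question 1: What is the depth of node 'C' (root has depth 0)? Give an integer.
Answer: 1

Derivation:
Path from root to C: A -> C
Depth = number of edges = 1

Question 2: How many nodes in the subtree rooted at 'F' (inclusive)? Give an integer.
Answer: 2

Derivation:
Subtree rooted at F contains: F, H
Count = 2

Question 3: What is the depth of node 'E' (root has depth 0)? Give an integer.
Answer: 2

Derivation:
Path from root to E: A -> D -> E
Depth = number of edges = 2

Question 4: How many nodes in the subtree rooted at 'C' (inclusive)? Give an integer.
Answer: 4

Derivation:
Subtree rooted at C contains: C, F, H, J
Count = 4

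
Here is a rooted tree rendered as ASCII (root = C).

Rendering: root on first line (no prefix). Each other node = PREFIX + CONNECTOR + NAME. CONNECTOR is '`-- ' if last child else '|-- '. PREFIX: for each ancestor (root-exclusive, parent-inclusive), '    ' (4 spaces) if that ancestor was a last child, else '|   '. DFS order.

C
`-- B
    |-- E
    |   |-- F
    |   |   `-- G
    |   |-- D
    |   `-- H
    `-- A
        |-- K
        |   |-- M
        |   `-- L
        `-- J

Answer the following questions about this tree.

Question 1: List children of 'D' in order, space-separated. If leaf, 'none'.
Node D's children (from adjacency): (leaf)

Answer: none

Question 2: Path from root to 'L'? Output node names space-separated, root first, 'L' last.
Answer: C B A K L

Derivation:
Walk down from root: C -> B -> A -> K -> L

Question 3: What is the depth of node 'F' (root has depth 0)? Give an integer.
Answer: 3

Derivation:
Path from root to F: C -> B -> E -> F
Depth = number of edges = 3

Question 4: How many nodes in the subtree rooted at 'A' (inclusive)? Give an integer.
Answer: 5

Derivation:
Subtree rooted at A contains: A, J, K, L, M
Count = 5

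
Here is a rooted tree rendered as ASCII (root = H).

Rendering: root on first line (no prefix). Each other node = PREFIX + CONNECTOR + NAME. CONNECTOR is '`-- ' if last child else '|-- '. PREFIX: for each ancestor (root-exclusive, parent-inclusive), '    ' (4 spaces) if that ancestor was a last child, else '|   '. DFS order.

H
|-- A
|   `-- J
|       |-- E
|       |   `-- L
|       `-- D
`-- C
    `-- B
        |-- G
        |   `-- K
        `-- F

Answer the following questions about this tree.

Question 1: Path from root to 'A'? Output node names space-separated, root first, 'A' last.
Walk down from root: H -> A

Answer: H A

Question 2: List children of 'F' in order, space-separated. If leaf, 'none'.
Answer: none

Derivation:
Node F's children (from adjacency): (leaf)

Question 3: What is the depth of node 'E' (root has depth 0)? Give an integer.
Answer: 3

Derivation:
Path from root to E: H -> A -> J -> E
Depth = number of edges = 3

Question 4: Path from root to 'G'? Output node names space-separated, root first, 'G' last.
Answer: H C B G

Derivation:
Walk down from root: H -> C -> B -> G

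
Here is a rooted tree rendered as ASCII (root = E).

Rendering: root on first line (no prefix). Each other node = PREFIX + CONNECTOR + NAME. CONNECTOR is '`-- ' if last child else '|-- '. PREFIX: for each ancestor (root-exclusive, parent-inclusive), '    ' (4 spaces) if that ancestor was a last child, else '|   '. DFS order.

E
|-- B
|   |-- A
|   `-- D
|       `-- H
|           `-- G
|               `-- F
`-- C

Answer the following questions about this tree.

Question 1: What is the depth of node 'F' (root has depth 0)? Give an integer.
Answer: 5

Derivation:
Path from root to F: E -> B -> D -> H -> G -> F
Depth = number of edges = 5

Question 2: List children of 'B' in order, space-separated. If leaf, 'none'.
Answer: A D

Derivation:
Node B's children (from adjacency): A, D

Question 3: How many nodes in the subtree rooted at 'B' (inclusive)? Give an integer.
Subtree rooted at B contains: A, B, D, F, G, H
Count = 6

Answer: 6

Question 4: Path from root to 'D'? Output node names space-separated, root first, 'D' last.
Walk down from root: E -> B -> D

Answer: E B D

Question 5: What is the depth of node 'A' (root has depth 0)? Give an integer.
Path from root to A: E -> B -> A
Depth = number of edges = 2

Answer: 2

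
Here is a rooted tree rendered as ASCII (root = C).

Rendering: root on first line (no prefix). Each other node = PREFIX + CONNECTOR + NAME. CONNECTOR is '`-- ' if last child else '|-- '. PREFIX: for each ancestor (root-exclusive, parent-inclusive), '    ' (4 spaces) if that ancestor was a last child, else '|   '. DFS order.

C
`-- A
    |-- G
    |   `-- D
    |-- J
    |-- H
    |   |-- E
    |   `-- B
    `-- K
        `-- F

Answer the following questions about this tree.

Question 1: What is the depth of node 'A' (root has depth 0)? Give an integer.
Path from root to A: C -> A
Depth = number of edges = 1

Answer: 1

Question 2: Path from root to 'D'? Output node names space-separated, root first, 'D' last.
Answer: C A G D

Derivation:
Walk down from root: C -> A -> G -> D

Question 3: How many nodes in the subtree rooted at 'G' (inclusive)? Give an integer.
Answer: 2

Derivation:
Subtree rooted at G contains: D, G
Count = 2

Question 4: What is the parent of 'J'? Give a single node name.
Scan adjacency: J appears as child of A

Answer: A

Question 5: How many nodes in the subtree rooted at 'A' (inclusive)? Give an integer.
Answer: 9

Derivation:
Subtree rooted at A contains: A, B, D, E, F, G, H, J, K
Count = 9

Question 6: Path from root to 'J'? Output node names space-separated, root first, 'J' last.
Answer: C A J

Derivation:
Walk down from root: C -> A -> J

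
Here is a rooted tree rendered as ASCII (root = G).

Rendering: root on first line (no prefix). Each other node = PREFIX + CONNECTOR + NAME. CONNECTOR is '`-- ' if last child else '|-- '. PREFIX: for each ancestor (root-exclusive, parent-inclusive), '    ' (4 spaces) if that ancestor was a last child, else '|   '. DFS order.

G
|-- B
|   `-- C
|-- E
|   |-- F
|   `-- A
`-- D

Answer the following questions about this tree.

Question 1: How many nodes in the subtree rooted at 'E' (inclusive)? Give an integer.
Subtree rooted at E contains: A, E, F
Count = 3

Answer: 3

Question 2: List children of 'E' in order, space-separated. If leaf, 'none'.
Node E's children (from adjacency): F, A

Answer: F A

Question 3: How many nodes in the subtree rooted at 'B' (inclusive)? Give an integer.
Answer: 2

Derivation:
Subtree rooted at B contains: B, C
Count = 2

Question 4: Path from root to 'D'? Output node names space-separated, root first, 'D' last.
Walk down from root: G -> D

Answer: G D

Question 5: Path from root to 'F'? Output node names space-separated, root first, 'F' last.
Walk down from root: G -> E -> F

Answer: G E F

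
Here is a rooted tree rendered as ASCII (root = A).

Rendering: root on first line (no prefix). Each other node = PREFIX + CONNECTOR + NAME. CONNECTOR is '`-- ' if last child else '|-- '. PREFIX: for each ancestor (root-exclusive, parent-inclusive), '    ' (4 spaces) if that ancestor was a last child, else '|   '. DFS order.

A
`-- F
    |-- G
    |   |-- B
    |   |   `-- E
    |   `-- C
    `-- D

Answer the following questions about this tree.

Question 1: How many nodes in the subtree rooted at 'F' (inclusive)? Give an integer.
Subtree rooted at F contains: B, C, D, E, F, G
Count = 6

Answer: 6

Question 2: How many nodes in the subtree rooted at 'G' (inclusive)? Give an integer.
Answer: 4

Derivation:
Subtree rooted at G contains: B, C, E, G
Count = 4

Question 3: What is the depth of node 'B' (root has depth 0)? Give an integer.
Answer: 3

Derivation:
Path from root to B: A -> F -> G -> B
Depth = number of edges = 3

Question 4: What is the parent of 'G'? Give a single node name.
Answer: F

Derivation:
Scan adjacency: G appears as child of F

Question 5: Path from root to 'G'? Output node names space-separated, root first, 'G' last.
Answer: A F G

Derivation:
Walk down from root: A -> F -> G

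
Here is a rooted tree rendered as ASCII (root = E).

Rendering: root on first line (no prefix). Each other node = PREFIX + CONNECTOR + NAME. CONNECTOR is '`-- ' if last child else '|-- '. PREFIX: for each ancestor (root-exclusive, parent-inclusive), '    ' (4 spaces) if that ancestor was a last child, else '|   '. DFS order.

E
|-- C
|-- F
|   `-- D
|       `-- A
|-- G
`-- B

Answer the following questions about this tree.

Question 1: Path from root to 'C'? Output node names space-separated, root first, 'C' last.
Walk down from root: E -> C

Answer: E C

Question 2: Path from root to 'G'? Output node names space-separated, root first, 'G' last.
Walk down from root: E -> G

Answer: E G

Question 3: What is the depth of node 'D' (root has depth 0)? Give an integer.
Answer: 2

Derivation:
Path from root to D: E -> F -> D
Depth = number of edges = 2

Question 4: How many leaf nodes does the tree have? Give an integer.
Answer: 4

Derivation:
Leaves (nodes with no children): A, B, C, G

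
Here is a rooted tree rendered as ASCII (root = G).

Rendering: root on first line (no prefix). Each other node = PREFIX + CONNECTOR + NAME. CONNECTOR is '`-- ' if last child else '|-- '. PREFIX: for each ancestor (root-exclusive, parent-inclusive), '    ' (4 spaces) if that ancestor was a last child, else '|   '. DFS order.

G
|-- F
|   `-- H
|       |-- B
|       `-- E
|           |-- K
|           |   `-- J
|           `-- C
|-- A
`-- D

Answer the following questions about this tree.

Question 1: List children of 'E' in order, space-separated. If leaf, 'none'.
Answer: K C

Derivation:
Node E's children (from adjacency): K, C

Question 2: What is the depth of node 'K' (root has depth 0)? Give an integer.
Path from root to K: G -> F -> H -> E -> K
Depth = number of edges = 4

Answer: 4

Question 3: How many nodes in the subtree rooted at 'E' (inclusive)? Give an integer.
Answer: 4

Derivation:
Subtree rooted at E contains: C, E, J, K
Count = 4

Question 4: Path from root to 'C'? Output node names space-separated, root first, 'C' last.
Walk down from root: G -> F -> H -> E -> C

Answer: G F H E C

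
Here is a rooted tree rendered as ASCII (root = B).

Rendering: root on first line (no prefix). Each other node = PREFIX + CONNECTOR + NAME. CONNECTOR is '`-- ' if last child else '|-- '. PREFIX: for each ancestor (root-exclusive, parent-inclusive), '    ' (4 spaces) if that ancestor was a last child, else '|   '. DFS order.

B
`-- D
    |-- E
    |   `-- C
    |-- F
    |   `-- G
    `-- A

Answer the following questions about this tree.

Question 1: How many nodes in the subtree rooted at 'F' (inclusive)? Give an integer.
Answer: 2

Derivation:
Subtree rooted at F contains: F, G
Count = 2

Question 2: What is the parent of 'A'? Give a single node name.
Answer: D

Derivation:
Scan adjacency: A appears as child of D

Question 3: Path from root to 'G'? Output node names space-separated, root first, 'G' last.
Walk down from root: B -> D -> F -> G

Answer: B D F G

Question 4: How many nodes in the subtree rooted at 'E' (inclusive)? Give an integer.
Subtree rooted at E contains: C, E
Count = 2

Answer: 2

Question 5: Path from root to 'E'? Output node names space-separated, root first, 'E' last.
Walk down from root: B -> D -> E

Answer: B D E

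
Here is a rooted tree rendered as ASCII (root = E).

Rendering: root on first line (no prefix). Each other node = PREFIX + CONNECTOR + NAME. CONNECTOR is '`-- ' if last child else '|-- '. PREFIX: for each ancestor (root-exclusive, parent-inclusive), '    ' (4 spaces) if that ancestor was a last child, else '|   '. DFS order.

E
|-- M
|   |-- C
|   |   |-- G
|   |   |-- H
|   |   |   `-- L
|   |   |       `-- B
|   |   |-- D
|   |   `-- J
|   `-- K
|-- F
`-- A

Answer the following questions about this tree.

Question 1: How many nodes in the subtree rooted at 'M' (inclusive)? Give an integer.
Answer: 9

Derivation:
Subtree rooted at M contains: B, C, D, G, H, J, K, L, M
Count = 9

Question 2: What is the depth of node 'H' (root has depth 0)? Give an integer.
Answer: 3

Derivation:
Path from root to H: E -> M -> C -> H
Depth = number of edges = 3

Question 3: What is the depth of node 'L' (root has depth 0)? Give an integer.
Answer: 4

Derivation:
Path from root to L: E -> M -> C -> H -> L
Depth = number of edges = 4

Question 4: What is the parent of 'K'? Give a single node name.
Scan adjacency: K appears as child of M

Answer: M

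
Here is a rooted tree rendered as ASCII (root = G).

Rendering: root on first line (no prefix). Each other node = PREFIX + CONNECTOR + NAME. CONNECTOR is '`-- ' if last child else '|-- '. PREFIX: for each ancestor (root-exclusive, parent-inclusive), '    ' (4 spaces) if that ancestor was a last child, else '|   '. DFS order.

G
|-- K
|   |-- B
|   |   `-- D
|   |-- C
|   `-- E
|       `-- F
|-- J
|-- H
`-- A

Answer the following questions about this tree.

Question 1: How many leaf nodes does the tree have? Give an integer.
Leaves (nodes with no children): A, C, D, F, H, J

Answer: 6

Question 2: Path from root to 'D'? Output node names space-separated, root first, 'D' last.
Walk down from root: G -> K -> B -> D

Answer: G K B D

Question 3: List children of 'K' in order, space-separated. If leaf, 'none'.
Answer: B C E

Derivation:
Node K's children (from adjacency): B, C, E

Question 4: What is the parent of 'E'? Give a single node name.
Scan adjacency: E appears as child of K

Answer: K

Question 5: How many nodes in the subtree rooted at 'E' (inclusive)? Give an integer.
Answer: 2

Derivation:
Subtree rooted at E contains: E, F
Count = 2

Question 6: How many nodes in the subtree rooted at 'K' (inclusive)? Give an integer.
Answer: 6

Derivation:
Subtree rooted at K contains: B, C, D, E, F, K
Count = 6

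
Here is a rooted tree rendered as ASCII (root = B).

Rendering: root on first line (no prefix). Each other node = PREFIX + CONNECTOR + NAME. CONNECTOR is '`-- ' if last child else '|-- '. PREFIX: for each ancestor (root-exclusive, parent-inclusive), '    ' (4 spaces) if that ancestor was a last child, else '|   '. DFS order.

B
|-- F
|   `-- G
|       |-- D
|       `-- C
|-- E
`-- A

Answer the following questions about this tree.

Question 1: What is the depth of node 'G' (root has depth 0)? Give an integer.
Path from root to G: B -> F -> G
Depth = number of edges = 2

Answer: 2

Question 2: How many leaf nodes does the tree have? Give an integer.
Answer: 4

Derivation:
Leaves (nodes with no children): A, C, D, E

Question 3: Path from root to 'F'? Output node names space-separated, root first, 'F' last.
Answer: B F

Derivation:
Walk down from root: B -> F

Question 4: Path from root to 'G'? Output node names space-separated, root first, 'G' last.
Walk down from root: B -> F -> G

Answer: B F G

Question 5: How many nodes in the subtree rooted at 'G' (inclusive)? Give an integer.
Subtree rooted at G contains: C, D, G
Count = 3

Answer: 3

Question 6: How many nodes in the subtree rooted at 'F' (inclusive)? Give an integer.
Answer: 4

Derivation:
Subtree rooted at F contains: C, D, F, G
Count = 4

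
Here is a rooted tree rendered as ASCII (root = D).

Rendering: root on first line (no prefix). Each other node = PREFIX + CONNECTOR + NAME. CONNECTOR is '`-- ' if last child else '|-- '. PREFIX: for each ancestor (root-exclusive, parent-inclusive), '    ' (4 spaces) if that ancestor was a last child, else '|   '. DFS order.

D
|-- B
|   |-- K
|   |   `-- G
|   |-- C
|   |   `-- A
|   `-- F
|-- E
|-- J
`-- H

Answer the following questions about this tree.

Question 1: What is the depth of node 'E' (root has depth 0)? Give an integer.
Path from root to E: D -> E
Depth = number of edges = 1

Answer: 1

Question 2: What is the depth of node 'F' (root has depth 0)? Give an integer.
Path from root to F: D -> B -> F
Depth = number of edges = 2

Answer: 2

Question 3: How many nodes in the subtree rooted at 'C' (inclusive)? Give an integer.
Subtree rooted at C contains: A, C
Count = 2

Answer: 2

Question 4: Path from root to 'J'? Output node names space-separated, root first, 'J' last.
Walk down from root: D -> J

Answer: D J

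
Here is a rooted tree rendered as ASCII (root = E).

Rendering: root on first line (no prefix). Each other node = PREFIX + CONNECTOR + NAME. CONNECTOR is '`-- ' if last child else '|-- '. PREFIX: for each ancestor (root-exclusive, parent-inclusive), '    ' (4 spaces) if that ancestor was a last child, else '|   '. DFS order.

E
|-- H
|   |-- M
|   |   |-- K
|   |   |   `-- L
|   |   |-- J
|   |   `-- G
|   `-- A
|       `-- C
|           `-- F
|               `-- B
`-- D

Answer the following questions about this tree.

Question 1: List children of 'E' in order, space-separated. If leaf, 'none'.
Node E's children (from adjacency): H, D

Answer: H D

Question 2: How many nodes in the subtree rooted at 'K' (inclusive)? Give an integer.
Answer: 2

Derivation:
Subtree rooted at K contains: K, L
Count = 2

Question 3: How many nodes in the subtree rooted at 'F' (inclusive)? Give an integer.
Answer: 2

Derivation:
Subtree rooted at F contains: B, F
Count = 2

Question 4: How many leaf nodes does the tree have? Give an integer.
Leaves (nodes with no children): B, D, G, J, L

Answer: 5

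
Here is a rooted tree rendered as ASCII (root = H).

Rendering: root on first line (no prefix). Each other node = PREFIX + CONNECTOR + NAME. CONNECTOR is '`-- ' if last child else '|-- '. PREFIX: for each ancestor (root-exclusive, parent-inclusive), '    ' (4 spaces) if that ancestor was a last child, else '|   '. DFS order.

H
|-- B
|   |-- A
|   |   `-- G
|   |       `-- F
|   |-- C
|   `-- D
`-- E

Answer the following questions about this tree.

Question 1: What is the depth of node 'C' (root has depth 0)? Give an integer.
Path from root to C: H -> B -> C
Depth = number of edges = 2

Answer: 2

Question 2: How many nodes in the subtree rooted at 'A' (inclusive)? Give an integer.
Answer: 3

Derivation:
Subtree rooted at A contains: A, F, G
Count = 3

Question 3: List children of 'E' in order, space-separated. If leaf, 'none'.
Node E's children (from adjacency): (leaf)

Answer: none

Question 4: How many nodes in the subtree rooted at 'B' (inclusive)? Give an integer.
Subtree rooted at B contains: A, B, C, D, F, G
Count = 6

Answer: 6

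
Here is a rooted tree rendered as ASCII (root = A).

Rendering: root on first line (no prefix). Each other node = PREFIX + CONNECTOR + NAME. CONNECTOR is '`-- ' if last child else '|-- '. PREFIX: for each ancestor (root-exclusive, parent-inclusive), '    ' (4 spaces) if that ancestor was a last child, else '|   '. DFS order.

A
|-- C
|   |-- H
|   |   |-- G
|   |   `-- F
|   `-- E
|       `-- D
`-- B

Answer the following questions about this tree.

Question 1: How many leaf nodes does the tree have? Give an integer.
Answer: 4

Derivation:
Leaves (nodes with no children): B, D, F, G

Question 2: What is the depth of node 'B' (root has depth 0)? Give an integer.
Path from root to B: A -> B
Depth = number of edges = 1

Answer: 1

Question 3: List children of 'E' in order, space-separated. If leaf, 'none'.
Answer: D

Derivation:
Node E's children (from adjacency): D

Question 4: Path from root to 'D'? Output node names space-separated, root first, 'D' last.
Walk down from root: A -> C -> E -> D

Answer: A C E D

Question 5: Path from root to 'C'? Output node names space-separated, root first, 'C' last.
Walk down from root: A -> C

Answer: A C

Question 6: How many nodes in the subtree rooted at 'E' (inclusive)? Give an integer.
Answer: 2

Derivation:
Subtree rooted at E contains: D, E
Count = 2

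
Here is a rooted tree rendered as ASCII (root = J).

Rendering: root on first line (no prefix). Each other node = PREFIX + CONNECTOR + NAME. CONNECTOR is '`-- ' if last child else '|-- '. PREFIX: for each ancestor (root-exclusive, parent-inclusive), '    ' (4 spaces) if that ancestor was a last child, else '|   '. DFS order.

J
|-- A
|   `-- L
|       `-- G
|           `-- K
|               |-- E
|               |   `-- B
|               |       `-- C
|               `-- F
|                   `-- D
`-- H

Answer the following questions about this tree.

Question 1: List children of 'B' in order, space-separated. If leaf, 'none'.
Node B's children (from adjacency): C

Answer: C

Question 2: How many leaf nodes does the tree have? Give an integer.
Answer: 3

Derivation:
Leaves (nodes with no children): C, D, H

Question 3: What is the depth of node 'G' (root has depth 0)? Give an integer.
Path from root to G: J -> A -> L -> G
Depth = number of edges = 3

Answer: 3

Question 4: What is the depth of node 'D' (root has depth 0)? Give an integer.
Path from root to D: J -> A -> L -> G -> K -> F -> D
Depth = number of edges = 6

Answer: 6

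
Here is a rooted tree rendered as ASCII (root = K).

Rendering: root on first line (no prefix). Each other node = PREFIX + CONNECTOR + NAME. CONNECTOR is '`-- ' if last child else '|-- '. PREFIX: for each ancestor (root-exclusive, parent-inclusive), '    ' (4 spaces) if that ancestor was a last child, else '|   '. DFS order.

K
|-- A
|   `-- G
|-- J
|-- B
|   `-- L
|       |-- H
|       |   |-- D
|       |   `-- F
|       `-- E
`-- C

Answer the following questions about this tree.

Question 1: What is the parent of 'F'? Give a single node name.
Answer: H

Derivation:
Scan adjacency: F appears as child of H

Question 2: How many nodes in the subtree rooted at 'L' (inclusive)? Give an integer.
Answer: 5

Derivation:
Subtree rooted at L contains: D, E, F, H, L
Count = 5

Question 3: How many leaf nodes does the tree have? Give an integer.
Answer: 6

Derivation:
Leaves (nodes with no children): C, D, E, F, G, J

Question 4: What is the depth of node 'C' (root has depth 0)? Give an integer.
Answer: 1

Derivation:
Path from root to C: K -> C
Depth = number of edges = 1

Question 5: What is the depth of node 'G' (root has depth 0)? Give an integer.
Answer: 2

Derivation:
Path from root to G: K -> A -> G
Depth = number of edges = 2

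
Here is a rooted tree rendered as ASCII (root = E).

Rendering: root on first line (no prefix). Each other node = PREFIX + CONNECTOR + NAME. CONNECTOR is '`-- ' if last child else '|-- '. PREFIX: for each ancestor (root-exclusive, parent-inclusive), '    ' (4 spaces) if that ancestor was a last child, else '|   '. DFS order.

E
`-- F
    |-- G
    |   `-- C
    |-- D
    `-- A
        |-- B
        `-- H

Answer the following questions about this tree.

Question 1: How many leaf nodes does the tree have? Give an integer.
Leaves (nodes with no children): B, C, D, H

Answer: 4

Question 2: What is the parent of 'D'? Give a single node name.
Scan adjacency: D appears as child of F

Answer: F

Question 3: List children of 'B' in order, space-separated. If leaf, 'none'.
Node B's children (from adjacency): (leaf)

Answer: none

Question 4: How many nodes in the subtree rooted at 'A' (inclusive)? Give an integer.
Subtree rooted at A contains: A, B, H
Count = 3

Answer: 3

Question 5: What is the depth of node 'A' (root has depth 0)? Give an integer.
Answer: 2

Derivation:
Path from root to A: E -> F -> A
Depth = number of edges = 2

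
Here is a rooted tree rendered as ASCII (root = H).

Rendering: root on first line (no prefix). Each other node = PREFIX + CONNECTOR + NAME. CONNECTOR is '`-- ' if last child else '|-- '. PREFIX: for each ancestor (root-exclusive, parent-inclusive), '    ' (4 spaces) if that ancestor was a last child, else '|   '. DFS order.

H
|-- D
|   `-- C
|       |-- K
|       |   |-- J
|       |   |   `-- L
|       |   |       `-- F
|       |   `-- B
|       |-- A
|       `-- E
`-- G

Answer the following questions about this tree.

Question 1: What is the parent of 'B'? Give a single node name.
Scan adjacency: B appears as child of K

Answer: K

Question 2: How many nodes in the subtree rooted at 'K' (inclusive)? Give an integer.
Answer: 5

Derivation:
Subtree rooted at K contains: B, F, J, K, L
Count = 5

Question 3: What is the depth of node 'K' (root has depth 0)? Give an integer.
Answer: 3

Derivation:
Path from root to K: H -> D -> C -> K
Depth = number of edges = 3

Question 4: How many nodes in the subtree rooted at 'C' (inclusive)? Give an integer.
Answer: 8

Derivation:
Subtree rooted at C contains: A, B, C, E, F, J, K, L
Count = 8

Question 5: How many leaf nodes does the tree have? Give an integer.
Leaves (nodes with no children): A, B, E, F, G

Answer: 5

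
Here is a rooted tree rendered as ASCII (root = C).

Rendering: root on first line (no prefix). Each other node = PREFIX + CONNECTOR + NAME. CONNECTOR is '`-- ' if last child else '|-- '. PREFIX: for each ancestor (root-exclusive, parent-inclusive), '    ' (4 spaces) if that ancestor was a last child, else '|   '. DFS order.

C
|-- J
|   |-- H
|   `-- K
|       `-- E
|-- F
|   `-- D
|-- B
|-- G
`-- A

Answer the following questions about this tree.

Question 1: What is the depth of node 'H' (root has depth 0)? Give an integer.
Answer: 2

Derivation:
Path from root to H: C -> J -> H
Depth = number of edges = 2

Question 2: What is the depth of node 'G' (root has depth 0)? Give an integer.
Answer: 1

Derivation:
Path from root to G: C -> G
Depth = number of edges = 1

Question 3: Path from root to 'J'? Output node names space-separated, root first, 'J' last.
Walk down from root: C -> J

Answer: C J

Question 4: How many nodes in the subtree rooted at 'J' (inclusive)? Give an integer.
Subtree rooted at J contains: E, H, J, K
Count = 4

Answer: 4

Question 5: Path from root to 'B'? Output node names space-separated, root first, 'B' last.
Answer: C B

Derivation:
Walk down from root: C -> B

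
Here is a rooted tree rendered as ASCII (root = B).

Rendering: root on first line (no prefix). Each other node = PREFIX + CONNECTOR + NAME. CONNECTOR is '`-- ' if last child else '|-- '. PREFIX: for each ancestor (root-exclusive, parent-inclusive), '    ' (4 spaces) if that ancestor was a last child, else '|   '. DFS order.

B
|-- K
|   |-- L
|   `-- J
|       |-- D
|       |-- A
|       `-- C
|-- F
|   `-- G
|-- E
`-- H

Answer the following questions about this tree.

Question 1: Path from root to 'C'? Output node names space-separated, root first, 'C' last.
Answer: B K J C

Derivation:
Walk down from root: B -> K -> J -> C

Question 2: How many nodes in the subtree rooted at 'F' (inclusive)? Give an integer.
Subtree rooted at F contains: F, G
Count = 2

Answer: 2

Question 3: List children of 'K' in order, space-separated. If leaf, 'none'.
Answer: L J

Derivation:
Node K's children (from adjacency): L, J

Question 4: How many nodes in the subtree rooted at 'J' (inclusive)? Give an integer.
Answer: 4

Derivation:
Subtree rooted at J contains: A, C, D, J
Count = 4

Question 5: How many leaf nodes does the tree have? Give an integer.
Leaves (nodes with no children): A, C, D, E, G, H, L

Answer: 7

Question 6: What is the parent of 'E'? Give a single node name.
Scan adjacency: E appears as child of B

Answer: B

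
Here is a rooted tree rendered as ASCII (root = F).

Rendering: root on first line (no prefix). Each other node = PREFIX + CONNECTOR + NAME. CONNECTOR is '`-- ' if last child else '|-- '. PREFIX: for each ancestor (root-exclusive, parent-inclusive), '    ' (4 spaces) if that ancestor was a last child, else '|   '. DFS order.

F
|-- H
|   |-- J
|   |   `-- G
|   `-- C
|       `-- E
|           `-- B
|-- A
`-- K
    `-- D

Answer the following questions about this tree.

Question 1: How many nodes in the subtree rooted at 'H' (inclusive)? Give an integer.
Subtree rooted at H contains: B, C, E, G, H, J
Count = 6

Answer: 6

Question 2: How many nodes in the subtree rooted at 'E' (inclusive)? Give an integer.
Subtree rooted at E contains: B, E
Count = 2

Answer: 2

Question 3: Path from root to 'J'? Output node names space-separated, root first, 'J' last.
Walk down from root: F -> H -> J

Answer: F H J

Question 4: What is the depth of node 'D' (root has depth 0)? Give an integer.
Path from root to D: F -> K -> D
Depth = number of edges = 2

Answer: 2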